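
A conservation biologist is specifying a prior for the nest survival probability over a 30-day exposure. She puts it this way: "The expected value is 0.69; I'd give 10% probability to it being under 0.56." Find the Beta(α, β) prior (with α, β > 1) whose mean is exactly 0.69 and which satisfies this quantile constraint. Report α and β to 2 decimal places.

With mean 0.69 fixed, write α = 0.69s, β = 0.31s where s = α+β.
Need P(θ < 0.56) = 0.1 under Beta(0.69s, 0.31s). Normal approximation: (q−m)/√(m(1−m)/s) ≈ z_{0.1} = -1.28, so s ≈ 0.69·0.31·(-1.28)²/(0.56−0.69)² = 20.8.
At s = 20.8: P(θ<0.56) ≈ 0.104. Adjusting to match 0.1 gives s ≈ 21.59.
So α = 0.69·21.59 ≈ 14.89, β = 0.31·21.59 ≈ 6.69.

α ≈ 14.89, β ≈ 6.69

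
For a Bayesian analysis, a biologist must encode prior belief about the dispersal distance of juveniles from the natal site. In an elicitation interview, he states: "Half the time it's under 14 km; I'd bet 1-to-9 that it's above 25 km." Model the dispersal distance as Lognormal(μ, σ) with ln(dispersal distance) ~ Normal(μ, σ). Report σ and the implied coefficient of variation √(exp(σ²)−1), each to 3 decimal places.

σ ≈ 0.452, CV ≈ 0.477

If T ~ Lognormal(μ,σ) then ln T ~ Normal(μ,σ), so the p-quantile of ln T is μ + z_p·σ.
ln(14) = 2.639 and ln(25) = 3.219; z_{0.5} = 0, z_{0.9} = 1.282.
σ = (3.219 − 2.639)/(1.282 − (0)) = 0.452.
μ = 2.639 − (0)·0.452 = 2.639.
CV = √(exp(σ²)−1) = √(exp(0.2047)−1) = 0.477.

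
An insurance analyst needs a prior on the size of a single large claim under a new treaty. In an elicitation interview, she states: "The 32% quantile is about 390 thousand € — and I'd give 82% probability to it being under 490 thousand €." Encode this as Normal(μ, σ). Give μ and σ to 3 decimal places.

The p-quantile of Normal(μ,σ) is μ + z_p·σ, with z_{0.32} = -0.4677 and z_{0.82} = 0.9154.
Eliminate σ: μ = (z₂·x₁ − z₁·x₂)/(z₂ − z₁) = (0.9154·390 − (-0.4677)·490)/1.383 = 423.816.
Then σ = (x₂ − x₁)/(z₂ − z₁) = (490 − 390)/1.383 = 72.303.

μ = 423.816, σ = 72.303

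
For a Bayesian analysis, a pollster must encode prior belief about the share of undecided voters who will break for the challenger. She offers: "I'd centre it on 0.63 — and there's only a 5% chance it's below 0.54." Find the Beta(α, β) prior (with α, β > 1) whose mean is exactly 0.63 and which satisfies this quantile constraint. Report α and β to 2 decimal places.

α ≈ 50.55, β ≈ 29.69

With mean 0.63 fixed, write α = 0.63s, β = 0.37s where s = α+β.
Need P(θ < 0.54) = 0.05 under Beta(0.63s, 0.37s). Normal approximation: (q−m)/√(m(1−m)/s) ≈ z_{0.05} = -1.64, so s ≈ 0.63·0.37·(-1.64)²/(0.54−0.63)² = 77.9.
At s = 77.9: P(θ<0.54) ≈ 0.053. Adjusting to match 0.05 gives s ≈ 80.24.
So α = 0.63·80.24 ≈ 50.55, β = 0.37·80.24 ≈ 29.69.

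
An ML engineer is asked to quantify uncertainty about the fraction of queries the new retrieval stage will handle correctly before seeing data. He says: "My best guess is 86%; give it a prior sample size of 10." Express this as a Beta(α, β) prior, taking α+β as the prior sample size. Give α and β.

α = 8.6, β = 1.4

Under the effective-sample-size interpretation, Beta(α, β) has prior mean α/(α+β) and prior sample size α+β.
So α+β = 10 and α/(α+β) = 0.86, giving α = 0.86·10 = 8.6 and β = 10 − 8.6 = 1.4.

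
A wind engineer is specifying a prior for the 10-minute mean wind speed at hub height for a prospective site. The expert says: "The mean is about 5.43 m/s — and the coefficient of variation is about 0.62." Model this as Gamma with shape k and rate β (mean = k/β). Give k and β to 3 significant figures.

For Gamma(k, rate β): mean = k/β, variance = k/β², so CV = 1/√k.
CV = 0.62, hence k = 1/CV² = 2.6.
Then β = k/mean = 2.6/5.43 = 0.479.

k ≈ 2.6, β ≈ 0.479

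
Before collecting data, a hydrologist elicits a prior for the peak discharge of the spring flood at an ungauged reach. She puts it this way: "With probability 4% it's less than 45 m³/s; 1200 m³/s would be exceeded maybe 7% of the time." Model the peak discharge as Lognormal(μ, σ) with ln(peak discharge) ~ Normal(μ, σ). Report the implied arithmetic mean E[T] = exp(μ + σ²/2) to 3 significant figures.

E[T] ≈ 449 m³/s

If T ~ Lognormal(μ,σ) then ln T ~ Normal(μ,σ), so the p-quantile of ln T is μ + z_p·σ.
ln(45) = 3.807 and ln(1200) = 7.09; z_{0.04} = -1.751, z_{0.93} = 1.476.
σ = (7.09 − 3.807)/(1.476 − (-1.751)) = 1.018.
μ = 3.807 − (-1.751)·1.018 = 5.588.
E[T] = exp(μ + σ²/2) = exp(5.588 + 0.5178) = 449 m³/s.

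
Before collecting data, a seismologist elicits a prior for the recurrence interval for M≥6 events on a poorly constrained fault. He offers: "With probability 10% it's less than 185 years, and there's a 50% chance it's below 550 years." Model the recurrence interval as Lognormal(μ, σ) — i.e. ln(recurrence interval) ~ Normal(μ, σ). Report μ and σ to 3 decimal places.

If T ~ Lognormal(μ,σ) then ln T ~ Normal(μ,σ), so the p-quantile of ln T is μ + z_p·σ.
ln(185) = 5.22 and ln(550) = 6.31; z_{0.1} = -1.282, z_{0.5} = 0.
σ = (6.31 − 5.22)/(0 − (-1.282)) = 0.850.
μ = 5.22 − (-1.282)·0.850 = 6.310.

μ ≈ 6.310, σ ≈ 0.850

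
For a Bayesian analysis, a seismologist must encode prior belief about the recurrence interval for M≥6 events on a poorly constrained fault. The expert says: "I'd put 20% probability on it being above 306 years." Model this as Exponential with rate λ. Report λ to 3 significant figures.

P(T > 306.0) = e^(−λ·306.0) = 0.2, so λ = −ln(0.2)/306.0 = 0.00526.

λ ≈ 0.00526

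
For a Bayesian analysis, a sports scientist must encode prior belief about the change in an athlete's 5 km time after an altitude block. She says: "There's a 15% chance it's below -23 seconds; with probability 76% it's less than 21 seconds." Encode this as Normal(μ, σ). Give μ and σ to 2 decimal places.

For Normal(μ,σ), the p-quantile is μ + z_p·σ. Here z_{0.15} = -1.036, z_{0.76} = 0.7063.
So -23 = μ − 1.036σ and 21 = μ + 0.7063σ.
Subtracting: σ = (21 − -23)/(0.7063 − (-1.036)) = 25.25.
Then μ = -23 − (-1.036)·25.25 = 3.17.

μ = 3.17, σ = 25.25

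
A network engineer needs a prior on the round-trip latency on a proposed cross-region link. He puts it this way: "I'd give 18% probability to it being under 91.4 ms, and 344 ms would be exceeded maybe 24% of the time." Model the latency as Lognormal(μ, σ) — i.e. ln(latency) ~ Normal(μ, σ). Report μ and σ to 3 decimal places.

If T ~ Lognormal(μ,σ) then ln T ~ Normal(μ,σ), so the p-quantile of ln T is μ + z_p·σ.
ln(91.4) = 4.515 and ln(344) = 5.841; z_{0.18} = -0.9154, z_{0.76} = 0.7063.
σ = (5.841 − 4.515)/(0.7063 − (-0.9154)) = 0.817.
μ = 4.515 − (-0.9154)·0.817 = 5.263.

μ ≈ 5.263, σ ≈ 0.817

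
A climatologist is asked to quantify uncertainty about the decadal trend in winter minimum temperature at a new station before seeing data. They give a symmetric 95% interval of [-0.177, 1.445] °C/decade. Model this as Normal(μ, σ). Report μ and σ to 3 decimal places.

μ = 0.634, σ = 0.414

A symmetric 95% interval runs μ ± z·σ with z = 1.96.
Half-width = 0.811, so σ = 0.811/1.96 = 0.414.
μ is the interval midpoint, 0.634.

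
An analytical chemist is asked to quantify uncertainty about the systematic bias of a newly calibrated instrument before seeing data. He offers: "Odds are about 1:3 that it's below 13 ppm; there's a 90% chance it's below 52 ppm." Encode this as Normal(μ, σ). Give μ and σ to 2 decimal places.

μ = 26.45, σ = 19.94

The p-quantile of Normal(μ,σ) is μ + z_p·σ, with z_{0.25} = -0.6745 and z_{0.9} = 1.282.
Eliminate σ: μ = (z₂·x₁ − z₁·x₂)/(z₂ − z₁) = (1.282·13 − (-0.6745)·52)/1.956 = 26.45.
Then σ = (x₂ − x₁)/(z₂ − z₁) = (52 − 13)/1.956 = 19.94.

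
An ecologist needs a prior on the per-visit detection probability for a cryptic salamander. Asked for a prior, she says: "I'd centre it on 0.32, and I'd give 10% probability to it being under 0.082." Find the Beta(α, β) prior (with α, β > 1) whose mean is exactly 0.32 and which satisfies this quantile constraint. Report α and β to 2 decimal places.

α ≈ 1.50, β ≈ 3.19

With mean 0.32 fixed, write α = 0.32s, β = 0.68s where s = α+β.
Need P(θ < 0.082) = 0.1 under Beta(0.32s, 0.68s). Normal approximation: (q−m)/√(m(1−m)/s) ≈ z_{0.1} = -1.28, so s ≈ 0.32·0.68·(-1.28)²/(0.082−0.32)² = 6.3.
At s = 6.3: P(θ<0.082) ≈ 0.062. Adjusting to match 0.1 gives s ≈ 4.69.
So α = 0.32·4.69 ≈ 1.50, β = 0.68·4.69 ≈ 3.19.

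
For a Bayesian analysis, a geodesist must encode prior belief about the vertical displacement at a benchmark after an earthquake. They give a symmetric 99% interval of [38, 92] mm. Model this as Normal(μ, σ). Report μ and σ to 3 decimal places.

μ = 65.000, σ = 10.482

A symmetric 99% interval runs μ ± z·σ with z = 2.576.
Half-width = 27, so σ = 27/2.576 = 10.482.
μ is the interval midpoint, 65.000.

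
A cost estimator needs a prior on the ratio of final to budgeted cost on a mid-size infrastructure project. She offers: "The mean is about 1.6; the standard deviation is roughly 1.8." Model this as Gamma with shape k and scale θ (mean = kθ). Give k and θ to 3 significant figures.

For Gamma(k, scale θ): mean = kθ, variance = kθ², so CV = 1/√k.
CV = SD/mean = 1.8/1.6 = 1.125, hence k = 1/CV² = 0.79.
Then θ = mean/k = 1.6/0.79 = 2.02.

k ≈ 0.79, θ ≈ 2.02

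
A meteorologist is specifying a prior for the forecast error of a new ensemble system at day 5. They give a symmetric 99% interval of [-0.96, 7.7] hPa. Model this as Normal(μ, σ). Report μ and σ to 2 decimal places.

μ = 3.37, σ = 1.68

A symmetric 99% interval runs μ ± z·σ with z = 2.576.
Half-width = 4.33, so σ = 4.33/2.576 = 1.68.
μ is the interval midpoint, 3.37.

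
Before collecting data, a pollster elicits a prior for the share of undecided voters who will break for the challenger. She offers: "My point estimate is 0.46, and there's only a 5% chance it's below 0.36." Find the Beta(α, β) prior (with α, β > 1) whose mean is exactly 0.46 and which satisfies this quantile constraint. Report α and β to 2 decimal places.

With mean 0.46 fixed, write α = 0.46s, β = 0.54s where s = α+β.
Need P(θ < 0.36) = 0.05 under Beta(0.46s, 0.54s). Normal approximation: (q−m)/√(m(1−m)/s) ≈ z_{0.05} = -1.64, so s ≈ 0.46·0.54·(-1.64)²/(0.36−0.46)² = 67.2.
At s = 67.2: P(θ<0.36) ≈ 0.048. Adjusting to match 0.05 gives s ≈ 65.40.
So α = 0.46·65.40 ≈ 30.08, β = 0.54·65.40 ≈ 35.32.

α ≈ 30.08, β ≈ 35.32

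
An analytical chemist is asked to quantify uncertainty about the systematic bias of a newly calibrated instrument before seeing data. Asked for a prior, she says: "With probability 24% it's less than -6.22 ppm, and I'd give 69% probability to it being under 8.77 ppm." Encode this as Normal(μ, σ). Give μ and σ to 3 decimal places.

The p-quantile of Normal(μ,σ) is μ + z_p·σ, with z_{0.24} = -0.7063 and z_{0.69} = 0.4959.
Eliminate σ: μ = (z₂·x₁ − z₁·x₂)/(z₂ − z₁) = (0.4959·-6.22 − (-0.7063)·8.77)/1.202 = 2.587.
Then σ = (x₂ − x₁)/(z₂ − z₁) = (8.77 − -6.22)/1.202 = 12.469.

μ = 2.587, σ = 12.469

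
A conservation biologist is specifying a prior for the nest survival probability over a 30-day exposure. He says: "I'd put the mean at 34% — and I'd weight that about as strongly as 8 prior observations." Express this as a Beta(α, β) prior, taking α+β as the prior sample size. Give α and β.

α = 2.72, β = 5.28

Under the effective-sample-size interpretation, Beta(α, β) has prior mean α/(α+β) and prior sample size α+β.
So α+β = 8 and α/(α+β) = 0.34, giving α = 0.34·8 = 2.72 and β = 8 − 2.72 = 5.28.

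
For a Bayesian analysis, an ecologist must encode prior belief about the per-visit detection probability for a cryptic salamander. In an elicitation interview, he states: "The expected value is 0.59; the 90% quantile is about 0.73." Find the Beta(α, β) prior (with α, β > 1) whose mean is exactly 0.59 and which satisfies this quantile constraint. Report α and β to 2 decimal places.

With mean 0.59 fixed, write α = 0.59s, β = 0.41s where s = α+β.
Need P(θ < 0.73) = 0.9 under Beta(0.59s, 0.41s). Normal approximation: (q−m)/√(m(1−m)/s) ≈ z_{0.9} = 1.28, so s ≈ 0.59·0.41·(1.28)²/(0.73−0.59)² = 20.3.
At s = 20.3: P(θ<0.73) ≈ 0.906. Adjusting to match 0.9 gives s ≈ 19.28.
So α = 0.59·19.28 ≈ 11.37, β = 0.41·19.28 ≈ 7.90.

α ≈ 11.37, β ≈ 7.90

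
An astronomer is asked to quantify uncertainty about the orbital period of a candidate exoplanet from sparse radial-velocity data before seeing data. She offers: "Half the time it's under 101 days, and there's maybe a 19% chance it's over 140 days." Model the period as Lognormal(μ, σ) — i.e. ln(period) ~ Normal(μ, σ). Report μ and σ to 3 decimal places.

If T ~ Lognormal(μ,σ) then ln T ~ Normal(μ,σ), so the p-quantile of ln T is μ + z_p·σ.
ln(101) = 4.615 and ln(140) = 4.942; z_{0.5} = 0, z_{0.81} = 0.8779.
σ = (4.942 − 4.615)/(0.8779 − (0)) = 0.372.
μ = 4.615 − (0)·0.372 = 4.615.

μ ≈ 4.615, σ ≈ 0.372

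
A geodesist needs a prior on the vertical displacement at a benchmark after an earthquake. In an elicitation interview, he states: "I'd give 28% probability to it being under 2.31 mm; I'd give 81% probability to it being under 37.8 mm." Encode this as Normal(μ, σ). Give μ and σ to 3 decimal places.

μ = 16.471, σ = 24.296

For Normal(μ,σ), the p-quantile is μ + z_p·σ. Here z_{0.28} = -0.5828, z_{0.81} = 0.8779.
So 2.31 = μ − 0.5828σ and 37.8 = μ + 0.8779σ.
Subtracting: σ = (37.8 − 2.31)/(0.8779 − (-0.5828)) = 24.296.
Then μ = 2.31 − (-0.5828)·24.296 = 16.471.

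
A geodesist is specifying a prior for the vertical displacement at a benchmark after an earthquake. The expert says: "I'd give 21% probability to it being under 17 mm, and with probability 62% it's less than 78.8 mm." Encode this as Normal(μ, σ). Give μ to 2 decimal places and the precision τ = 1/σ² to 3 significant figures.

For Normal(μ,σ), the p-quantile is μ + z_p·σ. Here z_{0.21} = -0.8064, z_{0.62} = 0.3055.
So 17 = μ − 0.8064σ and 78.8 = μ + 0.3055σ.
Subtracting: σ = (78.8 − 17)/(0.3055 − (-0.8064)) = 55.58.
Then μ = 17 − (-0.8064)·55.58 = 61.82.
Precision τ = 1/σ² = 1/55.58² = 0.000324.

μ = 61.82, τ = 0.000324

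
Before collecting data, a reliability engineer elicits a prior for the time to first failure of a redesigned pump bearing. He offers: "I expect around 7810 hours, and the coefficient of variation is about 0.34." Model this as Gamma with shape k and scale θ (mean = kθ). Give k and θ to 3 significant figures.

k ≈ 8.65, θ ≈ 903

For Gamma(k, scale θ): mean = kθ, variance = kθ², so CV = 1/√k.
CV = 0.34, hence k = 1/CV² = 8.65.
Then θ = mean/k = 7810/8.65 = 903.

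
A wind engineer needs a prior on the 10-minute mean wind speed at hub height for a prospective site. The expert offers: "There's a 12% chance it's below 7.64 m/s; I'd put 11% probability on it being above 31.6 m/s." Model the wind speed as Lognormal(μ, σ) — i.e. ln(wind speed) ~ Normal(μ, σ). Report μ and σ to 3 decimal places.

If T ~ Lognormal(μ,σ) then ln T ~ Normal(μ,σ), so the p-quantile of ln T is μ + z_p·σ.
ln(7.64) = 2.033 and ln(31.6) = 3.453; z_{0.12} = -1.175, z_{0.89} = 1.227.
σ = (3.453 − 2.033)/(1.227 − (-1.175)) = 0.591.
μ = 2.033 − (-1.175)·0.591 = 2.728.

μ ≈ 2.728, σ ≈ 0.591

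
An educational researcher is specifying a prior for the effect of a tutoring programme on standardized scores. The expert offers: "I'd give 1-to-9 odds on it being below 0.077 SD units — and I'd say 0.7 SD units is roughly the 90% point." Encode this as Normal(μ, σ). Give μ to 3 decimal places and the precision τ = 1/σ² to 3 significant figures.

For Normal(μ,σ), the p-quantile is μ + z_p·σ. Here z_{0.1} = -1.282, z_{0.9} = 1.282.
So 0.077 = μ − 1.282σ and 0.7 = μ + 1.282σ.
Subtracting: σ = (0.7 − 0.077)/(1.282 − (-1.282)) = 0.243.
Then μ = 0.077 − (-1.282)·0.243 = 0.389.
Precision τ = 1/σ² = 1/0.2431² = 16.9.

μ = 0.389, τ = 16.9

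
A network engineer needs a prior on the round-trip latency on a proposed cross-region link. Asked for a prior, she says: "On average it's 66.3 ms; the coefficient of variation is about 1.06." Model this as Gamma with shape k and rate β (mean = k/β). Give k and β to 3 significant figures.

For Gamma(k, rate β): mean = k/β, variance = k/β², so CV = 1/√k.
CV = 1.06, hence k = 1/CV² = 0.89.
Then β = k/mean = 0.89/66.3 = 0.0134.

k ≈ 0.89, β ≈ 0.0134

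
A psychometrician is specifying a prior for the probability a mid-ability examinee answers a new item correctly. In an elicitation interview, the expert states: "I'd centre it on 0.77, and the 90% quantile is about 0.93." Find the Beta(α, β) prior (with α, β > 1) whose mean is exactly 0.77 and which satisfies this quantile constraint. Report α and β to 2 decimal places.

With mean 0.77 fixed, write α = 0.77s, β = 0.23s where s = α+β.
Need P(θ < 0.93) = 0.9 under Beta(0.77s, 0.23s). Normal approximation: (q−m)/√(m(1−m)/s) ≈ z_{0.9} = 1.28, so s ≈ 0.77·0.23·(1.28)²/(0.93−0.77)² = 11.4.
At s = 11.4: P(θ<0.93) ≈ 0.938. Adjusting to match 0.9 gives s ≈ 8.49.
So α = 0.77·8.49 ≈ 6.54, β = 0.23·8.49 ≈ 1.95.

α ≈ 6.54, β ≈ 1.95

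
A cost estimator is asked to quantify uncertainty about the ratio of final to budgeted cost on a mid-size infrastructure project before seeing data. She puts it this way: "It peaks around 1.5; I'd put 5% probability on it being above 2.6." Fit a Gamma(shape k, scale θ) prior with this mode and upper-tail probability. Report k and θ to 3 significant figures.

k ≈ 10.2, θ ≈ 0.163

Gamma(k,θ) with k>1 has mode (k−1)θ, so θ = 1.5/(k−1).
Need P(X < 2.6) = 0.95 with θ tied to k this way. Start at k = 2, θ = 1.5: P(X<2.6) ≈ 0.517.
Too low — raise k to concentrate. Iterating converges to k ≈ 10.2.
Then θ = 1.5/(10.2−1) ≈ 0.163.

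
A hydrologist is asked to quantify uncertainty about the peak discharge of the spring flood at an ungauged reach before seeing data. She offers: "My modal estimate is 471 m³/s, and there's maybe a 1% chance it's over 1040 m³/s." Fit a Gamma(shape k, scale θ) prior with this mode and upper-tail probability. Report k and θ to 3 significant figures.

k ≈ 8.68, θ ≈ 61.3

Gamma(k,θ) with k>1 has mode (k−1)θ, so θ = 471/(k−1).
Need P(X < 1040) = 0.99 with θ tied to k this way. Start at k = 2, θ = 471: P(X<1040) ≈ 0.647.
Too low — raise k to concentrate. Iterating converges to k ≈ 8.68.
Then θ = 471/(8.68−1) ≈ 61.3.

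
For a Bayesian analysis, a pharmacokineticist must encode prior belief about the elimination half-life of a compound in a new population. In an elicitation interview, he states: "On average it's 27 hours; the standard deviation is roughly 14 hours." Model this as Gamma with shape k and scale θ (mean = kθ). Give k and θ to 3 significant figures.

k ≈ 3.72, θ ≈ 7.26

For Gamma(k, scale θ): mean = kθ, variance = kθ², so CV = 1/√k.
CV = SD/mean = 14/27 = 0.5185, hence k = 1/CV² = 3.72.
Then θ = mean/k = 27/3.72 = 7.26.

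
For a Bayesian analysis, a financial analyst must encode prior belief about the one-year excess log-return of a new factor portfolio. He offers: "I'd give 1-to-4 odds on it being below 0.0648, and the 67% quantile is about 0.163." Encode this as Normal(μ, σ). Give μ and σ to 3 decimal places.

μ = 0.129, σ = 0.077

For Normal(μ,σ), the p-quantile is μ + z_p·σ. Here z_{0.2} = -0.8416, z_{0.67} = 0.4399.
So 0.0648 = μ − 0.8416σ and 0.163 = μ + 0.4399σ.
Subtracting: σ = (0.163 − 0.0648)/(0.4399 − (-0.8416)) = 0.077.
Then μ = 0.0648 − (-0.8416)·0.077 = 0.129.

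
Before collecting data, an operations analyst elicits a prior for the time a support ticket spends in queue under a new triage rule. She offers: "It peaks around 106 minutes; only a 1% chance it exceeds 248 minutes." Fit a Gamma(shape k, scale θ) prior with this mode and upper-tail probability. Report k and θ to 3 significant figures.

k ≈ 7.59, θ ≈ 16.1

Gamma(k,θ) with k>1 has mode (k−1)θ, so θ = 106/(k−1).
Need P(X < 248) = 0.99 with θ tied to k this way. Start at k = 2, θ = 106: P(X<248) ≈ 0.678.
Too low — raise k to concentrate. Iterating converges to k ≈ 7.59.
Then θ = 106/(7.59−1) ≈ 16.1.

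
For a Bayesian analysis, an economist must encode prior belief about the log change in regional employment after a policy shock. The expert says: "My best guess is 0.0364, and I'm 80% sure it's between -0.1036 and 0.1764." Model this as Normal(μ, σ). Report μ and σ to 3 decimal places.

A symmetric 80% interval runs μ ± z·σ with z = 1.282.
Half-width = 0.14, so σ = 0.14/1.282 = 0.109.
μ is the stated best guess, 0.036.

μ = 0.036, σ = 0.109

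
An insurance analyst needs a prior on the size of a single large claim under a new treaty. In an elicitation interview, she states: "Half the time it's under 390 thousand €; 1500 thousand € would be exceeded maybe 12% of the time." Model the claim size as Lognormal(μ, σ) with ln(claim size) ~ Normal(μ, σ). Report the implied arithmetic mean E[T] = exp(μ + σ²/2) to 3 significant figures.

E[T] ≈ 752 thousand €

If T ~ Lognormal(μ,σ) then ln T ~ Normal(μ,σ), so the p-quantile of ln T is μ + z_p·σ.
ln(390) = 5.966 and ln(1500) = 7.313; z_{0.5} = 0, z_{0.88} = 1.175.
σ = (7.313 − 5.966)/(1.175 − (0)) = 1.146.
μ = 5.966 − (0)·1.146 = 5.966.
E[T] = exp(μ + σ²/2) = exp(5.966 + 0.6572) = 752 thousand €.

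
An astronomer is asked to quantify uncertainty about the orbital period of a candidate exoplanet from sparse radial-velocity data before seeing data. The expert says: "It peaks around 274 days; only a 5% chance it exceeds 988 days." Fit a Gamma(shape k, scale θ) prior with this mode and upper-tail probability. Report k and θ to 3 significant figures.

k ≈ 2.56, θ ≈ 175

Gamma(k,θ) with k>1 has mode (k−1)θ, so θ = 274/(k−1).
Need P(X < 988) = 0.95 with θ tied to k this way. Start at k = 2, θ = 274: P(X<988) ≈ 0.875.
Too low — raise k to concentrate. Iterating converges to k ≈ 2.56.
Then θ = 274/(2.56−1) ≈ 175.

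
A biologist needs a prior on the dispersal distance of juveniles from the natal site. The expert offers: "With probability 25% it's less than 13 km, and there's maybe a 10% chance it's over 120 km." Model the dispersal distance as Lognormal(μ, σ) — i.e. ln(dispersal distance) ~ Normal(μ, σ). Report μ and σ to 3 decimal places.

μ ≈ 3.331, σ ≈ 1.136

If T ~ Lognormal(μ,σ) then ln T ~ Normal(μ,σ), so the p-quantile of ln T is μ + z_p·σ.
ln(13) = 2.565 and ln(120) = 4.787; z_{0.25} = -0.6745, z_{0.9} = 1.282.
σ = (4.787 − 2.565)/(1.282 − (-0.6745)) = 1.136.
μ = 2.565 − (-0.6745)·1.136 = 3.331.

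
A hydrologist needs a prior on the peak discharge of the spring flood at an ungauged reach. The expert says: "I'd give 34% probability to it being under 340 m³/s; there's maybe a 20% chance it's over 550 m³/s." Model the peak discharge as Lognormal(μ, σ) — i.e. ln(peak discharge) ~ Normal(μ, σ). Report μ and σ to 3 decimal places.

If T ~ Lognormal(μ,σ) then ln T ~ Normal(μ,σ), so the p-quantile of ln T is μ + z_p·σ.
ln(340) = 5.829 and ln(550) = 6.31; z_{0.34} = -0.4125, z_{0.8} = 0.8416.
σ = (6.31 − 5.829)/(0.8416 − (-0.4125)) = 0.384.
μ = 5.829 − (-0.4125)·0.384 = 5.987.

μ ≈ 5.987, σ ≈ 0.384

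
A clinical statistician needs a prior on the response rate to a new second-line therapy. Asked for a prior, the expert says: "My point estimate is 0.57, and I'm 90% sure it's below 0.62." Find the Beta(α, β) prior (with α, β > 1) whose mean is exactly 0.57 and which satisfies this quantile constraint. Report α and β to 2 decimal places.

α ≈ 90.89, β ≈ 68.57

With mean 0.57 fixed, write α = 0.57s, β = 0.43s where s = α+β.
Need P(θ < 0.62) = 0.9 under Beta(0.57s, 0.43s). Normal approximation: (q−m)/√(m(1−m)/s) ≈ z_{0.9} = 1.28, so s ≈ 0.57·0.43·(1.28)²/(0.62−0.57)² = 161.0.
At s = 161.0: P(θ<0.62) ≈ 0.901. Adjusting to match 0.9 gives s ≈ 159.46.
So α = 0.57·159.46 ≈ 90.89, β = 0.43·159.46 ≈ 68.57.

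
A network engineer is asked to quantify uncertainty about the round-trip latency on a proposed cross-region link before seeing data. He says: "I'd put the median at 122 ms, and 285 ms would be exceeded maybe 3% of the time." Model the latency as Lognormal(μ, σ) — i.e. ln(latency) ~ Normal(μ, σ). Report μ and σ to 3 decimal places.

If T ~ Lognormal(μ,σ) then ln T ~ Normal(μ,σ), so the p-quantile of ln T is μ + z_p·σ.
ln(122) = 4.804 and ln(285) = 5.652; z_{0.5} = 0, z_{0.97} = 1.881.
σ = (5.652 − 4.804)/(1.881 − (0)) = 0.451.
μ = 4.804 − (0)·0.451 = 4.804.

μ ≈ 4.804, σ ≈ 0.451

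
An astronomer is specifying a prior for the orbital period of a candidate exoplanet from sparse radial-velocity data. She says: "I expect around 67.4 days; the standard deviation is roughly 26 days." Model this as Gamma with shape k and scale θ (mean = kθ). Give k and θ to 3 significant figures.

For Gamma(k, scale θ): mean = kθ, variance = kθ², so CV = 1/√k.
CV = SD/mean = 26/67.4 = 0.3858, hence k = 1/CV² = 6.72.
Then θ = mean/k = 67.4/6.72 = 10.

k ≈ 6.72, θ ≈ 10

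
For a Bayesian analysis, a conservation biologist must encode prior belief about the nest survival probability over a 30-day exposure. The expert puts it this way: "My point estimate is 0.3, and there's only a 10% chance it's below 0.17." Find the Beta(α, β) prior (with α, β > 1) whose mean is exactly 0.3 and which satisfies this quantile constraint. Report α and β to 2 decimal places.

α ≈ 5.50, β ≈ 12.83

With mean 0.3 fixed, write α = 0.3s, β = 0.7s where s = α+β.
Need P(θ < 0.17) = 0.1 under Beta(0.3s, 0.7s). Normal approximation: (q−m)/√(m(1−m)/s) ≈ z_{0.1} = -1.28, so s ≈ 0.3·0.7·(-1.28)²/(0.17−0.3)² = 20.4.
At s = 20.4: P(θ<0.17) ≈ 0.087. Adjusting to match 0.1 gives s ≈ 18.33.
So α = 0.3·18.33 ≈ 5.50, β = 0.7·18.33 ≈ 12.83.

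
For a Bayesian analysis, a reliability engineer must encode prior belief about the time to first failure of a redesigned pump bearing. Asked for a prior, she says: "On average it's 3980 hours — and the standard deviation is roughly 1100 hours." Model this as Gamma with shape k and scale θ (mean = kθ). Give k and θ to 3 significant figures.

For Gamma(k, scale θ): mean = kθ, variance = kθ², so CV = 1/√k.
CV = SD/mean = 1100/3980 = 0.2764, hence k = 1/CV² = 13.1.
Then θ = mean/k = 3980/13.1 = 304.

k ≈ 13.1, θ ≈ 304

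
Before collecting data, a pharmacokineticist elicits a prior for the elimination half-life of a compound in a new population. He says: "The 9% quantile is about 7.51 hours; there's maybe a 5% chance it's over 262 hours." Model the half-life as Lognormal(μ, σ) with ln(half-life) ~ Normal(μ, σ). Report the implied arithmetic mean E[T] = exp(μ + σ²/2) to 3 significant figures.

If T ~ Lognormal(μ,σ) then ln T ~ Normal(μ,σ), so the p-quantile of ln T is μ + z_p·σ.
ln(7.51) = 2.016 and ln(262) = 5.568; z_{0.09} = -1.341, z_{0.95} = 1.645.
σ = (5.568 − 2.016)/(1.645 − (-1.341)) = 1.190.
μ = 2.016 − (-1.341)·1.190 = 3.611.
E[T] = exp(μ + σ²/2) = exp(3.611 + 0.7077) = 75.1 hours.

E[T] ≈ 75.1 hours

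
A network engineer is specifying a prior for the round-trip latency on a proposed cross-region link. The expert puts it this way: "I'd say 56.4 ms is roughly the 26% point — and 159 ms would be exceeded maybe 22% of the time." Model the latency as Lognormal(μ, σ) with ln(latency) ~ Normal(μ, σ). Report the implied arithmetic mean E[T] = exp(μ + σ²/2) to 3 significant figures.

E[T] ≈ 118 ms

If T ~ Lognormal(μ,σ) then ln T ~ Normal(μ,σ), so the p-quantile of ln T is μ + z_p·σ.
ln(56.4) = 4.032 and ln(159) = 5.069; z_{0.26} = -0.6433, z_{0.78} = 0.7722.
σ = (5.069 − 4.032)/(0.7722 − (-0.6433)) = 0.732.
μ = 4.032 − (-0.6433)·0.732 = 4.504.
E[T] = exp(μ + σ²/2) = exp(4.504 + 0.2680) = 118 ms.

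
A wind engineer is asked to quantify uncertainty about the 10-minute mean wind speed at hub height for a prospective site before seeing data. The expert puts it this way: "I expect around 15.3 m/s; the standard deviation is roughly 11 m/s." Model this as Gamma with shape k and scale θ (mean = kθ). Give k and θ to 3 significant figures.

For Gamma(k, scale θ): mean = kθ, variance = kθ², so CV = 1/√k.
CV = SD/mean = 11/15.3 = 0.719, hence k = 1/CV² = 1.93.
Then θ = mean/k = 15.3/1.93 = 7.91.

k ≈ 1.93, θ ≈ 7.91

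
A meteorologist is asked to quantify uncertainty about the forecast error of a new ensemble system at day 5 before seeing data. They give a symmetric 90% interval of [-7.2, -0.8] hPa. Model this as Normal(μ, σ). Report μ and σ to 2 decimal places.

μ = -4.00, σ = 1.95

A symmetric 90% interval runs μ ± z·σ with z = 1.645.
Half-width = 3.2, so σ = 3.2/1.645 = 1.95.
μ is the interval midpoint, -4.00.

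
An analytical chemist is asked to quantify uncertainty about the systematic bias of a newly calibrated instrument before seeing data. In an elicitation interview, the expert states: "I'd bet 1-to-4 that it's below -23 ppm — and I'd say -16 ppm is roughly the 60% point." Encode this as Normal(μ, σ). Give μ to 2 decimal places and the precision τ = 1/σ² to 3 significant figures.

For Normal(μ,σ), the p-quantile is μ + z_p·σ. Here z_{0.2} = -0.8416, z_{0.6} = 0.2533.
So -23 = μ − 0.8416σ and -16 = μ + 0.2533σ.
Subtracting: σ = (-16 − -23)/(0.2533 − (-0.8416)) = 6.39.
Then μ = -23 − (-0.8416)·6.39 = -17.62.
Precision τ = 1/σ² = 1/6.393² = 0.0245.

μ = -17.62, τ = 0.0245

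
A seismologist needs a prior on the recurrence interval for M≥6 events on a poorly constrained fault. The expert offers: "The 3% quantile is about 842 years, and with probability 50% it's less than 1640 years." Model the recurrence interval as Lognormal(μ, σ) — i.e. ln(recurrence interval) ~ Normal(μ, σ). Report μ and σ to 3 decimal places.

μ ≈ 7.402, σ ≈ 0.354

If T ~ Lognormal(μ,σ) then ln T ~ Normal(μ,σ), so the p-quantile of ln T is μ + z_p·σ.
ln(842) = 6.736 and ln(1640) = 7.402; z_{0.03} = -1.881, z_{0.5} = 0.
σ = (7.402 − 6.736)/(0 − (-1.881)) = 0.354.
μ = 6.736 − (-1.881)·0.354 = 7.402.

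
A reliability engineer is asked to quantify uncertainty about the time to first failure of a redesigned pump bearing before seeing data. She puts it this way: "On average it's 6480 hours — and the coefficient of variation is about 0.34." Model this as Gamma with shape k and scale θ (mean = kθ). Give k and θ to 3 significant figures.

k ≈ 8.65, θ ≈ 749

For Gamma(k, scale θ): mean = kθ, variance = kθ², so CV = 1/√k.
CV = 0.34, hence k = 1/CV² = 8.65.
Then θ = mean/k = 6480/8.65 = 749.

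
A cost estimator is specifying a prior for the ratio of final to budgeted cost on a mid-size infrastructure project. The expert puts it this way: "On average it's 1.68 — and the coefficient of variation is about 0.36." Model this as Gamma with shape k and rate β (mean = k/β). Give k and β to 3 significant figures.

For Gamma(k, rate β): mean = k/β, variance = k/β², so CV = 1/√k.
CV = 0.36, hence k = 1/CV² = 7.72.
Then β = k/mean = 7.72/1.68 = 4.59.

k ≈ 7.72, β ≈ 4.59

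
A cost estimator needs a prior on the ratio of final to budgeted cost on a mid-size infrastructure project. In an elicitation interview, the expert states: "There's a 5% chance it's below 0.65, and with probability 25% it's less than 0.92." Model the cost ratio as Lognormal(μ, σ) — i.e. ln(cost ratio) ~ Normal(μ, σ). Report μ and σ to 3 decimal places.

If T ~ Lognormal(μ,σ) then ln T ~ Normal(μ,σ), so the p-quantile of ln T is μ + z_p·σ.
ln(0.65) = -0.4308 and ln(0.92) = -0.08338; z_{0.05} = -1.645, z_{0.25} = -0.6745.
σ = (-0.08338 − -0.4308)/(-0.6745 − (-1.645)) = 0.358.
μ = -0.4308 − (-1.645)·0.358 = 0.158.

μ ≈ 0.158, σ ≈ 0.358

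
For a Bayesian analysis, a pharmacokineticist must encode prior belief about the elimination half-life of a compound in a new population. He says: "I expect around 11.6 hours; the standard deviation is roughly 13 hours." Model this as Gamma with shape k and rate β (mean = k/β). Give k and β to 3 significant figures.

k ≈ 0.796, β ≈ 0.0686

For Gamma(k, rate β): mean = k/β, variance = k/β², so CV = 1/√k.
CV = SD/mean = 13/11.6 = 1.121, hence k = 1/CV² = 0.796.
Then β = k/mean = 0.796/11.6 = 0.0686.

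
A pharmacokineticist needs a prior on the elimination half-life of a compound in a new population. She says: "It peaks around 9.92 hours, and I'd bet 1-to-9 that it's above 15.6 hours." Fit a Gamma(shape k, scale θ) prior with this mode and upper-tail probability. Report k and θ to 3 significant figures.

k ≈ 10.1, θ ≈ 1.08

Gamma(k,θ) with k>1 has mode (k−1)θ, so θ = 9.92/(k−1).
Need P(X < 15.6) = 0.9 with θ tied to k this way. Start at k = 2, θ = 9.92: P(X<15.6) ≈ 0.466.
Too low — raise k to concentrate. Iterating converges to k ≈ 10.1.
Then θ = 9.92/(10.1−1) ≈ 1.08.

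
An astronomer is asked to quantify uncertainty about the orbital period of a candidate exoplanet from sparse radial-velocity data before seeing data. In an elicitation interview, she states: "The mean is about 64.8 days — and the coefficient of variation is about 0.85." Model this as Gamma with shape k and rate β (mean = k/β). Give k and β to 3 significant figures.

k ≈ 1.38, β ≈ 0.0214

For Gamma(k, rate β): mean = k/β, variance = k/β², so CV = 1/√k.
CV = 0.85, hence k = 1/CV² = 1.38.
Then β = k/mean = 1.38/64.8 = 0.0214.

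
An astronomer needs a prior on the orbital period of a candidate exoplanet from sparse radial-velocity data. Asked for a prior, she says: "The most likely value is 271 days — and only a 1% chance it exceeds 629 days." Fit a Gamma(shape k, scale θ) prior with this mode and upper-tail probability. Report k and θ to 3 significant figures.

k ≈ 7.73, θ ≈ 40.3

Gamma(k,θ) with k>1 has mode (k−1)θ, so θ = 271/(k−1).
Need P(X < 629) = 0.99 with θ tied to k this way. Start at k = 2, θ = 271: P(X<629) ≈ 0.674.
Too low — raise k to concentrate. Iterating converges to k ≈ 7.73.
Then θ = 271/(7.73−1) ≈ 40.3.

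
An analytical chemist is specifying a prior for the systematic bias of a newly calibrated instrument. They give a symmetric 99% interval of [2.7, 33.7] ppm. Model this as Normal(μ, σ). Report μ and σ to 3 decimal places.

μ = 18.200, σ = 6.017

A symmetric 99% interval runs μ ± z·σ with z = 2.576.
Half-width = 15.5, so σ = 15.5/2.576 = 6.017.
μ is the interval midpoint, 18.200.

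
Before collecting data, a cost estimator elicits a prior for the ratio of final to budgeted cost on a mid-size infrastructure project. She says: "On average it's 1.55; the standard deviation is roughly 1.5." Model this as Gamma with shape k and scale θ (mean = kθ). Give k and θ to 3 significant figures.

k ≈ 1.07, θ ≈ 1.45

For Gamma(k, scale θ): mean = kθ, variance = kθ², so CV = 1/√k.
CV = SD/mean = 1.5/1.55 = 0.9677, hence k = 1/CV² = 1.07.
Then θ = mean/k = 1.55/1.07 = 1.45.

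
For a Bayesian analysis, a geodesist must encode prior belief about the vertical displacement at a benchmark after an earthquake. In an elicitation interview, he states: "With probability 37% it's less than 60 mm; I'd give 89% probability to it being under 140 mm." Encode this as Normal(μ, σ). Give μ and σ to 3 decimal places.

For Normal(μ,σ), the p-quantile is μ + z_p·σ. Here z_{0.37} = -0.3319, z_{0.89} = 1.227.
So 60 = μ − 0.3319σ and 140 = μ + 1.227σ.
Subtracting: σ = (140 − 60)/(1.227 − (-0.3319)) = 51.335.
Then μ = 60 − (-0.3319)·51.335 = 77.036.

μ = 77.036, σ = 51.335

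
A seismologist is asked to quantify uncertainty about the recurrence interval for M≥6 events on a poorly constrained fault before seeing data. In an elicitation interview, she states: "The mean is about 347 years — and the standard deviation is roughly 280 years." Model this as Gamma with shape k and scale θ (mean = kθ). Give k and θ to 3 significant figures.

For Gamma(k, scale θ): mean = kθ, variance = kθ², so CV = 1/√k.
CV = SD/mean = 280/347 = 0.8069, hence k = 1/CV² = 1.54.
Then θ = mean/k = 347/1.54 = 226.

k ≈ 1.54, θ ≈ 226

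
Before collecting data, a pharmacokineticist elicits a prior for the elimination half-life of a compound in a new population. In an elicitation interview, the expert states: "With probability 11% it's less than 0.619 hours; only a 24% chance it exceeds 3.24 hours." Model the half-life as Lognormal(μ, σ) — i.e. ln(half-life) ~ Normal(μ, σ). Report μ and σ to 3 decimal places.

If T ~ Lognormal(μ,σ) then ln T ~ Normal(μ,σ), so the p-quantile of ln T is μ + z_p·σ.
ln(0.619) = -0.4797 and ln(3.24) = 1.176; z_{0.11} = -1.227, z_{0.76} = 0.7063.
σ = (1.176 − -0.4797)/(0.7063 − (-1.227)) = 0.856.
μ = -0.4797 − (-1.227)·0.856 = 0.571.

μ ≈ 0.571, σ ≈ 0.856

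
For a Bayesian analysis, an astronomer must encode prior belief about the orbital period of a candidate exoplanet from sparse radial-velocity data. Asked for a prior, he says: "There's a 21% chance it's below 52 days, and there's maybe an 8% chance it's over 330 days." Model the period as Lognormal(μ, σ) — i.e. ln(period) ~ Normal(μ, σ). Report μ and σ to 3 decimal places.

μ ≈ 4.625, σ ≈ 0.836

If T ~ Lognormal(μ,σ) then ln T ~ Normal(μ,σ), so the p-quantile of ln T is μ + z_p·σ.
ln(52) = 3.951 and ln(330) = 5.799; z_{0.21} = -0.8064, z_{0.92} = 1.405.
σ = (5.799 − 3.951)/(1.405 − (-0.8064)) = 0.836.
μ = 3.951 − (-0.8064)·0.836 = 4.625.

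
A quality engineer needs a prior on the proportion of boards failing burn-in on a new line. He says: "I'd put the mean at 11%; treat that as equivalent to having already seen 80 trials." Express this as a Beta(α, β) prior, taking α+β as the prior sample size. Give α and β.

Under the effective-sample-size interpretation, Beta(α, β) has prior mean α/(α+β) and prior sample size α+β.
So α+β = 80 and α/(α+β) = 0.11, giving α = 0.11·80 = 8.8 and β = 80 − 8.8 = 71.2.

α = 8.8, β = 71.2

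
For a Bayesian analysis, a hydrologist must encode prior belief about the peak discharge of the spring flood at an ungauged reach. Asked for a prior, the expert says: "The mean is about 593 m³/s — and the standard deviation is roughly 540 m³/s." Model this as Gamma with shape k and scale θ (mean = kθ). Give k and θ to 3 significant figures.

For Gamma(k, scale θ): mean = kθ, variance = kθ², so CV = 1/√k.
CV = SD/mean = 540/593 = 0.9106, hence k = 1/CV² = 1.21.
Then θ = mean/k = 593/1.21 = 492.

k ≈ 1.21, θ ≈ 492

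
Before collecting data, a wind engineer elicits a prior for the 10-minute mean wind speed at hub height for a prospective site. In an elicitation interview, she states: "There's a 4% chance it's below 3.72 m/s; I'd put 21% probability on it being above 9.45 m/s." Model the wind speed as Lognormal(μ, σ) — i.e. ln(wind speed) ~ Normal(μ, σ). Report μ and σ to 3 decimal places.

μ ≈ 1.952, σ ≈ 0.365

If T ~ Lognormal(μ,σ) then ln T ~ Normal(μ,σ), so the p-quantile of ln T is μ + z_p·σ.
ln(3.72) = 1.314 and ln(9.45) = 2.246; z_{0.04} = -1.751, z_{0.79} = 0.8064.
σ = (2.246 − 1.314)/(0.8064 − (-1.751)) = 0.365.
μ = 1.314 − (-1.751)·0.365 = 1.952.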